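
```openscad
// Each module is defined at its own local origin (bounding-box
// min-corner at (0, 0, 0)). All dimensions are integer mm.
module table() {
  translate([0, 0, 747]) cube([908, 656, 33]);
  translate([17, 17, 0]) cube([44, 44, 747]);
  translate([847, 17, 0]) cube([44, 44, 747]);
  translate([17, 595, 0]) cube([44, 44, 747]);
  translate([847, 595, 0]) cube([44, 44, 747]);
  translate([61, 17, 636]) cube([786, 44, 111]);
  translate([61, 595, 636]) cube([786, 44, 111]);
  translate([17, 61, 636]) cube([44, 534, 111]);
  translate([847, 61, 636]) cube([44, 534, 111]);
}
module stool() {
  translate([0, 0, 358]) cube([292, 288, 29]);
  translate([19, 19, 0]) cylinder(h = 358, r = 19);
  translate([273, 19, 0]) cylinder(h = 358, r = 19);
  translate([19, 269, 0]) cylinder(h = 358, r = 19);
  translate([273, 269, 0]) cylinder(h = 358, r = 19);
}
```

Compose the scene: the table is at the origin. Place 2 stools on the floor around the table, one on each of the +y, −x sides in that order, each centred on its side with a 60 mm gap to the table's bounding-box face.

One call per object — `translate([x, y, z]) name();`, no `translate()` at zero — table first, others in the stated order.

table();
translate([308, 716, 0]) stool();
translate([-352, 184, 0]) stool();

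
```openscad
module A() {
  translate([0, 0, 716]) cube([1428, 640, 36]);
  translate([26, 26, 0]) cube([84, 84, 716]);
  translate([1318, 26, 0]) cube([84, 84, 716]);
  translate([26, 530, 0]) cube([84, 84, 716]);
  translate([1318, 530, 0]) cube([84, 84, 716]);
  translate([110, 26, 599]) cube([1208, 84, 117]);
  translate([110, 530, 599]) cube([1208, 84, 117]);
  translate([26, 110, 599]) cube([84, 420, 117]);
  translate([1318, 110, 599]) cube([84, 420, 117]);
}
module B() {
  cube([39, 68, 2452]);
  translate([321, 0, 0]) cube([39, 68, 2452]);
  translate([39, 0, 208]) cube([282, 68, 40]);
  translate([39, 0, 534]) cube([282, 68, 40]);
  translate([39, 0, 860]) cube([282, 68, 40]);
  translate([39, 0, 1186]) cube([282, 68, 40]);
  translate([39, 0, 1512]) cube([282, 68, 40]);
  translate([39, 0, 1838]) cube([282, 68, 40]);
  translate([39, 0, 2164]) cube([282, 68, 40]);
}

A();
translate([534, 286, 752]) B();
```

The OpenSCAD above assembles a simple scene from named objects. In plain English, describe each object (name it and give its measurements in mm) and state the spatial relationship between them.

A is a table with a 1428×640 mm rectangular top, 36 mm thick, top surface at z = 752 mm, supported by four 84×84 mm square legs, each inset 26 mm from the nearest pair of top edges, running from the floor. Four apron rails, 84 mm thick and 117 mm tall, run between adjacent legs with their top edges flush with the underside of the top and their outer faces flush with the legs' outer faces.

B is a straight ladder. Two 39×68 mm vertical rails, 2452 mm tall, stand 360 mm apart (outside-to-outside) with their front faces coplanar on the −y side. 7 rungs, each 68 mm deep and 40 mm tall, span between the inner faces of the rails, front faces flush with the rails. The lowest rung's underside is at z = 208 mm and rungs are spaced 326 mm apart (underside to underside).

The ladder is on top of the table, centred.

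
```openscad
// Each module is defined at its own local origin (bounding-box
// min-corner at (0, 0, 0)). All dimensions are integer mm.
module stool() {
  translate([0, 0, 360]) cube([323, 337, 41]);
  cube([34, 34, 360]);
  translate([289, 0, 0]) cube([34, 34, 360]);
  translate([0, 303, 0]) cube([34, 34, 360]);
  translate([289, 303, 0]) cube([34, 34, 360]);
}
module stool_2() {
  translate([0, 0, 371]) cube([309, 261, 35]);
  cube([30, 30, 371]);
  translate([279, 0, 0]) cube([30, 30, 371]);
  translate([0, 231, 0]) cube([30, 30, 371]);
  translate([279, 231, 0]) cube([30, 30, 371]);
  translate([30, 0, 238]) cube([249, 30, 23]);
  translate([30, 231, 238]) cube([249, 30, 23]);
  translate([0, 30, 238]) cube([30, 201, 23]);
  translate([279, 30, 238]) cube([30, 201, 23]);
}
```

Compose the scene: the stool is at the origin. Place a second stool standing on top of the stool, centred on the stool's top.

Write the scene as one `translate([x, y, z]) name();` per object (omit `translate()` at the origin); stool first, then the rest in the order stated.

stool();
translate([7, 38, 401]) stool_2();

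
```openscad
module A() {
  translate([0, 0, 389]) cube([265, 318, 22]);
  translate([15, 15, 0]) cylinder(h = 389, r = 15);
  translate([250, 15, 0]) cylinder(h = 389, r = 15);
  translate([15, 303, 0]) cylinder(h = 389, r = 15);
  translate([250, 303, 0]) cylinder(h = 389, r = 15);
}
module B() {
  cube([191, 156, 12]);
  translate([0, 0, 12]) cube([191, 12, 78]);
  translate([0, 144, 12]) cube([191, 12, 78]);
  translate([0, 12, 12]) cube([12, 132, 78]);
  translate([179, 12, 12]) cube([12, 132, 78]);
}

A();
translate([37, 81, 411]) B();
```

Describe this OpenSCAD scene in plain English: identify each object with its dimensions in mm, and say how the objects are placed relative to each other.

A is a simple wooden stool: a rectangular seat 265 mm (x) by 318 mm (y), 22 mm thick, top face at z = 411 mm, on four round legs, each 30 mm in diameter. The legs rest on z = 0, each leg's axis is inset half a diameter from the nearest pair of seat edges (so the leg's bounding box is flush with the corner).

B is an open storage box with external size 191×156×90 mm and wall thickness 12 mm (the base is also 12 mm thick). The base covers the whole footprint; the four walls stand on the base, with the y-facing walls full-width and the x-facing walls fitting between their inner faces.

The open box is on top of the stool, centred.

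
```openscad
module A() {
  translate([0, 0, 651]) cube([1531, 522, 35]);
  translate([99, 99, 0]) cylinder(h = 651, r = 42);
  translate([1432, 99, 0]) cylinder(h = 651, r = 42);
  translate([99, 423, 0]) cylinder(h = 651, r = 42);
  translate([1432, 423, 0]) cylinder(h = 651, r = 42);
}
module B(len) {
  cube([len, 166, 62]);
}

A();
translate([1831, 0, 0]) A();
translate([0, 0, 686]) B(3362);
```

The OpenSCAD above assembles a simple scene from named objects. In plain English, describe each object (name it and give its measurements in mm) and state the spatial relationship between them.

A is a table: top 1531 mm (x) × 522 mm (y), 35 mm thick, upper face at z = 686 mm, on four round legs of 84 mm diameter, each leg's bounding box inset 57 mm from the nearest pair of top edges, running from z = 0 to the bottom of the top.

B is a rectangular beam 3362 mm long (x), 166 mm deep (y), 62 mm thick (z).

The beam spans the tops of two tables placed 300 mm apart, resting at z = 686 mm.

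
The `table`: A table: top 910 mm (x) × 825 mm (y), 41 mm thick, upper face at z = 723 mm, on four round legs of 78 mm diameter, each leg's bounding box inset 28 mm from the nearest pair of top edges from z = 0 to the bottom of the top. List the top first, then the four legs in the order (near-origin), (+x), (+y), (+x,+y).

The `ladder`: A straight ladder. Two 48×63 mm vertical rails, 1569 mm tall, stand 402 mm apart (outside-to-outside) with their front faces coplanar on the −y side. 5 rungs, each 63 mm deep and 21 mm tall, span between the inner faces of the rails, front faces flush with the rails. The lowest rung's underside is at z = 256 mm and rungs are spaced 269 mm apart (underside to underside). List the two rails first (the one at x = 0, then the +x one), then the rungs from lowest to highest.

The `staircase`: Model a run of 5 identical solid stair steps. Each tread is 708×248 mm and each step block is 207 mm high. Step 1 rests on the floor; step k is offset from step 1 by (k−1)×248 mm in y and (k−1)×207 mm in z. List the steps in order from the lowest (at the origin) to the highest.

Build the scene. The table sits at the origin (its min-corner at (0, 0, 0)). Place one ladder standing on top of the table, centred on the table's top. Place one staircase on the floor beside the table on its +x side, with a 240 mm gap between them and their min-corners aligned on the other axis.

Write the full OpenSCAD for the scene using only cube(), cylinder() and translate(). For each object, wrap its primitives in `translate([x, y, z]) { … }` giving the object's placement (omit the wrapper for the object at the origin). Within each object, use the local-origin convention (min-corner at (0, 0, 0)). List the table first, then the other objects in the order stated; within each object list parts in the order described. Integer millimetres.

translate([0, 0, 682]) cube([910, 825, 41]);
translate([67, 67, 0]) cylinder(h = 682, r = 39);
translate([843, 67, 0]) cylinder(h = 682, r = 39);
translate([67, 758, 0]) cylinder(h = 682, r = 39);
translate([843, 758, 0]) cylinder(h = 682, r = 39);
translate([254, 381, 723]) {
  cube([48, 63, 1569]);
  translate([354, 0, 0]) cube([48, 63, 1569]);
  translate([48, 0, 256]) cube([306, 63, 21]);
  translate([48, 0, 525]) cube([306, 63, 21]);
  translate([48, 0, 794]) cube([306, 63, 21]);
  translate([48, 0, 1063]) cube([306, 63, 21]);
  translate([48, 0, 1332]) cube([306, 63, 21]);
}
translate([1150, 0, 0]) {
  cube([708, 248, 207]);
  translate([0, 248, 207]) cube([708, 248, 207]);
  translate([0, 496, 414]) cube([708, 248, 207]);
  translate([0, 744, 621]) cube([708, 248, 207]);
  translate([0, 992, 828]) cube([708, 248, 207]);
}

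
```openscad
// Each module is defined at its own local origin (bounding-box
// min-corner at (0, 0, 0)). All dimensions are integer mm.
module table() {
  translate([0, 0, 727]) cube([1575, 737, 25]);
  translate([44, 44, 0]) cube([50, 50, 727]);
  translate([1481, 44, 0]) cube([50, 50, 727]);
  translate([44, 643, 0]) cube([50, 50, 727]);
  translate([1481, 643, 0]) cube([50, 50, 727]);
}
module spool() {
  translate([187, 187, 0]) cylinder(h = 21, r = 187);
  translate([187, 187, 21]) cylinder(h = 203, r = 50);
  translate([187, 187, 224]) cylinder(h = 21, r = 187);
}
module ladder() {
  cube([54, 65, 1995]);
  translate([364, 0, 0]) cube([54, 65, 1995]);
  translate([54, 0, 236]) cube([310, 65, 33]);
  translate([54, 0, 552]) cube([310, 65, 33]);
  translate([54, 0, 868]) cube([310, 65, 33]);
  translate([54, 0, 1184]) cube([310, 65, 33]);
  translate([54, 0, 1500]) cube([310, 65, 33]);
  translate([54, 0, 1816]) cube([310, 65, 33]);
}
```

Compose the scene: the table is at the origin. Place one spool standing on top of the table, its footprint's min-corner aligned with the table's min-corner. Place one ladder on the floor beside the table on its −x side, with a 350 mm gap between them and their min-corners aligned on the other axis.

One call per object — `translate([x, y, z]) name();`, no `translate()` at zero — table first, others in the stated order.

table();
translate([0, 0, 752]) spool();
translate([-768, 0, 0]) ladder();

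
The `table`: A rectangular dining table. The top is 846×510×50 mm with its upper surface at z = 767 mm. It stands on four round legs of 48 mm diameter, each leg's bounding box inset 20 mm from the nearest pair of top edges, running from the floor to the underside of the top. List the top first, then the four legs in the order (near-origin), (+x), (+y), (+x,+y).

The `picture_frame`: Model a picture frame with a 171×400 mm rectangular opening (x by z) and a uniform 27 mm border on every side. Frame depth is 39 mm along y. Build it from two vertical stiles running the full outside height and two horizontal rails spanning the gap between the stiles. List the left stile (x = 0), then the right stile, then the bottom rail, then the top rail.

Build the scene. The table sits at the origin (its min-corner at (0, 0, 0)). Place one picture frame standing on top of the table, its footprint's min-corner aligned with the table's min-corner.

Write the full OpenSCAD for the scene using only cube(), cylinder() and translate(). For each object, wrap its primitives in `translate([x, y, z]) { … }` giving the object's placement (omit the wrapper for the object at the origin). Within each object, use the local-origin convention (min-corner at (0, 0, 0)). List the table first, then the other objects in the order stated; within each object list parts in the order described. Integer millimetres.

translate([0, 0, 717]) cube([846, 510, 50]);
translate([44, 44, 0]) cylinder(h = 717, r = 24);
translate([802, 44, 0]) cylinder(h = 717, r = 24);
translate([44, 466, 0]) cylinder(h = 717, r = 24);
translate([802, 466, 0]) cylinder(h = 717, r = 24);
translate([0, 0, 767]) {
  cube([27, 39, 454]);
  translate([198, 0, 0]) cube([27, 39, 454]);
  translate([27, 0, 0]) cube([171, 39, 27]);
  translate([27, 0, 427]) cube([171, 39, 27]);
}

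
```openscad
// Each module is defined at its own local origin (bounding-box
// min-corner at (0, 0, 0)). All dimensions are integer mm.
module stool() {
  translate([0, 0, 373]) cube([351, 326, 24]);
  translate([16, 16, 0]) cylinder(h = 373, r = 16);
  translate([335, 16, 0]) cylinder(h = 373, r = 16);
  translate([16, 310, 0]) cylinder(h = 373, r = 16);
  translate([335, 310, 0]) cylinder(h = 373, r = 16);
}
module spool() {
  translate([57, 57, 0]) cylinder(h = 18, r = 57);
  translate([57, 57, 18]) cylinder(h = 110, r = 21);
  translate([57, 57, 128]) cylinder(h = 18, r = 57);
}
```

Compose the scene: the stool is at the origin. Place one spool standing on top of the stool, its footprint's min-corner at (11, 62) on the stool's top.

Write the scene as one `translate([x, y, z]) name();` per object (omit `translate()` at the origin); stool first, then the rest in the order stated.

stool();
translate([11, 62, 397]) spool();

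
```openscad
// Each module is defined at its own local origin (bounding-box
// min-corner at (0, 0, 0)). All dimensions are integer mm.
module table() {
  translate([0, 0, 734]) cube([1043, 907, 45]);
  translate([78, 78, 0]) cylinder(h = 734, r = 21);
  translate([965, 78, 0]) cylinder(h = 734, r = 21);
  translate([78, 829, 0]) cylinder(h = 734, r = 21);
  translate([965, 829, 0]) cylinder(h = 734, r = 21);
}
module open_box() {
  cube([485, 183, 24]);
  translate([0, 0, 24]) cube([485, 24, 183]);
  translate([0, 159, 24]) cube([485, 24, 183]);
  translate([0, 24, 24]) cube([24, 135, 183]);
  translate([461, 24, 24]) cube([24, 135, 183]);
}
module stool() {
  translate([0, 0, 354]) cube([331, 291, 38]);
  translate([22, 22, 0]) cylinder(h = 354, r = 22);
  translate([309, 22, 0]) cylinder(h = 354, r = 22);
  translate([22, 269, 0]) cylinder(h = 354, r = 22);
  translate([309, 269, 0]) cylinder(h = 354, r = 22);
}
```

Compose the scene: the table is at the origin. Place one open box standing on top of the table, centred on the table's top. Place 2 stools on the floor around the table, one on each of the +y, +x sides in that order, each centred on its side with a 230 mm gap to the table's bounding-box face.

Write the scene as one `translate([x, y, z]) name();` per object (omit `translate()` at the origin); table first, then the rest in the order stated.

table();
translate([279, 362, 779]) open_box();
translate([356, 1137, 0]) stool();
translate([1273, 308, 0]) stool();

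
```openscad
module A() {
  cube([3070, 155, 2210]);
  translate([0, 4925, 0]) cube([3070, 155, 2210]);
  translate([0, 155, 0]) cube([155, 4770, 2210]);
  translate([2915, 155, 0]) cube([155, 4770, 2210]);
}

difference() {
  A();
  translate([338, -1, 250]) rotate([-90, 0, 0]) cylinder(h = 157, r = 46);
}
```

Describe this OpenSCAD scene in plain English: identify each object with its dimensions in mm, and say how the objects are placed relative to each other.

A is a box-shaped house frame (walls only): outside footprint 3070×5080 mm, wall height 2210 mm, wall thickness 155 mm. The two y-facing walls run the full x-width; the two x-facing walls fit between the inner faces of the y-facing walls.

The house frame has a circular hole of radius 46 mm through its front wall, centred at (x = 338, z = 250).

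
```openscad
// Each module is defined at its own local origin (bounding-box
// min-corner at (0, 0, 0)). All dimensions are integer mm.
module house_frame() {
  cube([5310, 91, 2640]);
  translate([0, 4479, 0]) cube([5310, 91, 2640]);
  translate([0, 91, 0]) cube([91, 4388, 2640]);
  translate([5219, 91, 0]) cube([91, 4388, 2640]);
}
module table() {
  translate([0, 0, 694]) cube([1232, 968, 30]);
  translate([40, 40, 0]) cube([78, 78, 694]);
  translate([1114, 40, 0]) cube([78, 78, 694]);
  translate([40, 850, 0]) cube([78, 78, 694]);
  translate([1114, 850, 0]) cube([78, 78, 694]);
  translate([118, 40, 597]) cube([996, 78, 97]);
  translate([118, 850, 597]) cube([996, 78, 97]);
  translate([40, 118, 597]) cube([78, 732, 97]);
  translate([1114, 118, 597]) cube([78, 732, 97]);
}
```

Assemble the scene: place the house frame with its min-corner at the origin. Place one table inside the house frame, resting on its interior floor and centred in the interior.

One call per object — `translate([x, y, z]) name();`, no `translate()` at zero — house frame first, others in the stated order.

house_frame();
translate([2039, 1801, 0]) table();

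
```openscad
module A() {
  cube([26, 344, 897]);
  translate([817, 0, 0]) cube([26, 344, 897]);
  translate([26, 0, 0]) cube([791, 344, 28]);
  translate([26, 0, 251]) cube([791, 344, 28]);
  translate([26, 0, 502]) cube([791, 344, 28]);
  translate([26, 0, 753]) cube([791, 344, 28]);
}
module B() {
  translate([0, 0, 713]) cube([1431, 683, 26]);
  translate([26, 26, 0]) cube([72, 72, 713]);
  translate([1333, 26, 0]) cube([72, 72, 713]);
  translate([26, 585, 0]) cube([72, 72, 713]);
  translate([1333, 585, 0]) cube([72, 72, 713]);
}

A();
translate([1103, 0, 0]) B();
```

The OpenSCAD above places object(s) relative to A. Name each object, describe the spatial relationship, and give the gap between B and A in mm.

A is a bookshelf. B is a table. The table is on the floor beside the bookshelf on its +x side. The gap between the table and the bookshelf is 260 mm.

The table's nearest face is 260 mm from the bookshelf's +x face.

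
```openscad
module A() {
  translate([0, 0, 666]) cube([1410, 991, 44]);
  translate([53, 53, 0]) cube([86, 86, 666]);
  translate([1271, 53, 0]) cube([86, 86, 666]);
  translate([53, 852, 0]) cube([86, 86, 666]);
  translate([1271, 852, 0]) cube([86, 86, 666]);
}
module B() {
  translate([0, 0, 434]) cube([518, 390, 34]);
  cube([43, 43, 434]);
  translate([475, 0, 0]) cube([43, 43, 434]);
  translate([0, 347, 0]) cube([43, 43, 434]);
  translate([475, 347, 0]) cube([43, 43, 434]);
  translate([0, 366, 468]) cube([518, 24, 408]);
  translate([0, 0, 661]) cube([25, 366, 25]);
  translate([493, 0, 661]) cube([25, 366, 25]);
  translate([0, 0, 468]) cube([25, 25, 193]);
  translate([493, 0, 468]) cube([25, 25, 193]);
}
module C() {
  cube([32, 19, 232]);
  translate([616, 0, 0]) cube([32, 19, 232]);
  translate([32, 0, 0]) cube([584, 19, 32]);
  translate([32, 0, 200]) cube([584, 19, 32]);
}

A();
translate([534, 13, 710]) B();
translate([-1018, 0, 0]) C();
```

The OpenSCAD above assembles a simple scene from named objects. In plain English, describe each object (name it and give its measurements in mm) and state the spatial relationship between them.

A is a rectangular dining table. The top is 1410×991×44 mm with its upper surface at z = 710 mm. It stands on four 86×86 mm square legs, each inset 53 mm from the nearest pair of top edges, running from the floor to the underside of the top.

B is a chair: 518×390 mm seat, 34 mm thick, top at z = 468 mm, on four 43 mm square corner legs flush with the seat edges. A 24 mm thick backrest slab spans the full seat width, extending 408 mm above the seat top, its back face flush with the seat's +y edge. Two armrests of 25×25 mm section run along each side from the seat's front edge to the front of the backrest, top faces 218 mm above the seat top and outer faces flush with the seat's x-edges; a 25×25 mm post under the front of each armrest stands on the seat at the front corner.

C is a picture frame with a 584×168 mm rectangular opening (x by z) and a uniform 32 mm border on every side. Frame depth is 19 mm along y. It is built from two vertical stiles running the full outside height and two horizontal rails spanning the gap between the stiles.

The chair is on top of the table. The picture frame is on the floor beside the table on its −x side.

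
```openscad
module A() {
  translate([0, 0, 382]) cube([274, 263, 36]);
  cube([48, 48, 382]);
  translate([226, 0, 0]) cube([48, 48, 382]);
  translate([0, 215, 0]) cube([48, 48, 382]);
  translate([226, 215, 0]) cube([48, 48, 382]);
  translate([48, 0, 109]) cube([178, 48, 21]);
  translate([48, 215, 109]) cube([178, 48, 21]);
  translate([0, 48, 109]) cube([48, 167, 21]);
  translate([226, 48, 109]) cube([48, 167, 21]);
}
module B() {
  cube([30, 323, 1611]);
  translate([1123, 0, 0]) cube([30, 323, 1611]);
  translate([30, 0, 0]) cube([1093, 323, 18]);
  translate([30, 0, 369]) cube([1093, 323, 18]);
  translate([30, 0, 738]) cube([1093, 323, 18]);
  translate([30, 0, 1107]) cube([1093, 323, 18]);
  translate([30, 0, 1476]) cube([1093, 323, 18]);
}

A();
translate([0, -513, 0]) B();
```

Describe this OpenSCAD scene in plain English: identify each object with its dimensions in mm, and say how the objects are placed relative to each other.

A is a simple wooden stool: a rectangular seat 274 mm (x) by 263 mm (y), 36 mm thick, top face at z = 418 mm, on four square legs, each 48×48 mm in cross-section. The legs rest on z = 0, each flush with a corner of the seat. Four stretchers, 48 mm wide and 21 mm tall, connect adjacent legs with their undersides at z = 109 mm, each running between the inner faces of the legs it joins and aligned with the legs' outer faces on the other axis.

B is an open bookshelf. Two side panels, each 30 mm thick, 323 mm deep and 1611 mm tall, stand 1153 mm apart (outside-to-outside). Between them sit 5 shelves, each 18 mm thick and 323 mm deep, spanning the full gap between the sides. The bottom shelf rests on the floor (its underside at z = 0) and the clear gap between one shelf's top and the next shelf's underside is 351 mm.

The bookshelf is on the floor beside the stool on its −y side.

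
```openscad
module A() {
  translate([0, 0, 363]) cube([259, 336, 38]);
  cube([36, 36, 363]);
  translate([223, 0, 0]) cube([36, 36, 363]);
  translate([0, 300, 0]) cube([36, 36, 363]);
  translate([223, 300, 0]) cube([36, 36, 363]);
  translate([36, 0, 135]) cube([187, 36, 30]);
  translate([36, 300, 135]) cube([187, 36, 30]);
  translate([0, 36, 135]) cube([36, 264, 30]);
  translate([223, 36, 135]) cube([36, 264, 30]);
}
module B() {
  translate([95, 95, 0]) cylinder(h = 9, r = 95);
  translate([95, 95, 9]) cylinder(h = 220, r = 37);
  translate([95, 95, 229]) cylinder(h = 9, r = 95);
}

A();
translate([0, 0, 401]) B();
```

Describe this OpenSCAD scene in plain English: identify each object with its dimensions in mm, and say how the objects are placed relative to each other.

A is a four-legged stool. The seat is 259×336 mm, 38 mm thick, top at z = 401 mm. It stands on four square legs, each 36×36 mm in cross-section, from z = 0 to the seat underside, each flush with a corner of the seat. Four stretchers, 36 mm wide and 30 mm tall, connect adjacent legs with their undersides at z = 135 mm, each running between the inner faces of the legs it joins and aligned with the legs' outer faces on the other axis.

B is a spool: two coaxial disc flanges of radius 95 mm and thickness 9 mm, joined by a core cylinder of radius 37 mm and height 220 mm. The lower flange rests on z = 0 and the three cylinders share a vertical axis.

The spool is on top of the stool.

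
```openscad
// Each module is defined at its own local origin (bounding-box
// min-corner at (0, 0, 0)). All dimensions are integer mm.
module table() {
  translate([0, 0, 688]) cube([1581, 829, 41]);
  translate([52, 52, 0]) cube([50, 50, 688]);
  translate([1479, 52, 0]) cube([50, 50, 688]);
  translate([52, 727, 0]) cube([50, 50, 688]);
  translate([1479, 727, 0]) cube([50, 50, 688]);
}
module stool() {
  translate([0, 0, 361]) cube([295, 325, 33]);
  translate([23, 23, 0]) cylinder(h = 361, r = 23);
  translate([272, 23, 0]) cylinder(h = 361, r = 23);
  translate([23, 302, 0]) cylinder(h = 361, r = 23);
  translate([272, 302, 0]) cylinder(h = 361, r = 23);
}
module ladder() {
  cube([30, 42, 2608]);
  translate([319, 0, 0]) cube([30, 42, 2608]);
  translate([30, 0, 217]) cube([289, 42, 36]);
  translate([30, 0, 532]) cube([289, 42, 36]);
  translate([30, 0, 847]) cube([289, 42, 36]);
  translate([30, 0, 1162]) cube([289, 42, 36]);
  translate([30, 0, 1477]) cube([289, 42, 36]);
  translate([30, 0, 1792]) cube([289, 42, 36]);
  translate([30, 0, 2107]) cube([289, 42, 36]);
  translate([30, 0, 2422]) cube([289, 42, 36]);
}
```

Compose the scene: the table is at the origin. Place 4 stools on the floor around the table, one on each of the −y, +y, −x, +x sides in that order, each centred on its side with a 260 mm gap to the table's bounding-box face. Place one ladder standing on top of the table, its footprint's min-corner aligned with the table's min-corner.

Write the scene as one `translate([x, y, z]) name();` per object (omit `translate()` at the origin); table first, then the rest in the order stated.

table();
translate([643, -585, 0]) stool();
translate([643, 1089, 0]) stool();
translate([-555, 252, 0]) stool();
translate([1841, 252, 0]) stool();
translate([0, 0, 729]) ladder();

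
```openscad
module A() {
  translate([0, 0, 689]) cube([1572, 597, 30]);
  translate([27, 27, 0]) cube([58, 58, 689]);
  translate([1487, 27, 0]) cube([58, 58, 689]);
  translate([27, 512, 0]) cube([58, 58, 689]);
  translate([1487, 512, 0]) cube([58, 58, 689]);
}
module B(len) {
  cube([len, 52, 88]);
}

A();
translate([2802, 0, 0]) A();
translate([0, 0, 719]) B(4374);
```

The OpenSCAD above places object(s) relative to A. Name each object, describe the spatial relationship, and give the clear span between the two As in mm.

A is a table. B is a beam. A beam spans the tops of two tables. The clear span between the two tables is 1230 mm.

Second table starts at x = 2802; first ends at x = 1572; clear span = 2802 − 1572 = 1230 mm.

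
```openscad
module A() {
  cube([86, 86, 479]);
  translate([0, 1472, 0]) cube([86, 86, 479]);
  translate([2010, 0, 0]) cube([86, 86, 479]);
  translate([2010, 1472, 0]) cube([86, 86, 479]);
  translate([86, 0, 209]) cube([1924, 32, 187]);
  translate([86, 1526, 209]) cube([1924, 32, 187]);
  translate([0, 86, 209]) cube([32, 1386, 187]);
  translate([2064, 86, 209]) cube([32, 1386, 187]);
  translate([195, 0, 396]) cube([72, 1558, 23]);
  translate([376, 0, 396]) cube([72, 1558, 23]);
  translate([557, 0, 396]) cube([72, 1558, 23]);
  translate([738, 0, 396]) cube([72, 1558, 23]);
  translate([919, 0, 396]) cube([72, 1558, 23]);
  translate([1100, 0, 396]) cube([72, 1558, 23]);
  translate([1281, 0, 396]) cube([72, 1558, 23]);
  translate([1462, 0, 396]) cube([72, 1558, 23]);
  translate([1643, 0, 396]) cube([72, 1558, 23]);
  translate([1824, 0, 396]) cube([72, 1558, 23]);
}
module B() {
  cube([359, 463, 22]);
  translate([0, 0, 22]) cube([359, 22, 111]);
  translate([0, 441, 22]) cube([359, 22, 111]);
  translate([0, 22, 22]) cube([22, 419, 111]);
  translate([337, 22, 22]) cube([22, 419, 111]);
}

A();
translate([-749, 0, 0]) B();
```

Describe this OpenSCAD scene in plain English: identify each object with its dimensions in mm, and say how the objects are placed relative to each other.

A is a bed frame 2096 mm long (x) by 1558 mm wide (y). Four 86×86 mm corner posts, 479 mm tall, at the corners of the footprint. Four rails of 32 mm thickness and 187 mm height run between adjacent posts with their undersides at z = 209 mm, their outer faces flush with the outside of the frame (the two x-running rails run between the posts' inner faces; the two y-running rails run between the posts' inner faces). 10 slats, each 72 mm wide (x) and 23 mm thick, lie across the top of the two x-running rails, running the full 1558 mm width of the frame in y; the slats are evenly spaced along x between the inner faces of the end posts with equal gaps (rounded down to the nearest mm) at the −x end and between each pair — any rounding remainder accumulates at the +x end.

B is an open-topped rectangular box: outside dimensions 359×463×133 mm, with a uniform wall and base thickness of 22 mm. The base is a full 359×463 slab on the floor; four walls sit on top of the base. The front and back walls (the −y and +y sides) span the full width; the two side walls fit between them.

The open box is on the floor beside the bed frame on its −x side.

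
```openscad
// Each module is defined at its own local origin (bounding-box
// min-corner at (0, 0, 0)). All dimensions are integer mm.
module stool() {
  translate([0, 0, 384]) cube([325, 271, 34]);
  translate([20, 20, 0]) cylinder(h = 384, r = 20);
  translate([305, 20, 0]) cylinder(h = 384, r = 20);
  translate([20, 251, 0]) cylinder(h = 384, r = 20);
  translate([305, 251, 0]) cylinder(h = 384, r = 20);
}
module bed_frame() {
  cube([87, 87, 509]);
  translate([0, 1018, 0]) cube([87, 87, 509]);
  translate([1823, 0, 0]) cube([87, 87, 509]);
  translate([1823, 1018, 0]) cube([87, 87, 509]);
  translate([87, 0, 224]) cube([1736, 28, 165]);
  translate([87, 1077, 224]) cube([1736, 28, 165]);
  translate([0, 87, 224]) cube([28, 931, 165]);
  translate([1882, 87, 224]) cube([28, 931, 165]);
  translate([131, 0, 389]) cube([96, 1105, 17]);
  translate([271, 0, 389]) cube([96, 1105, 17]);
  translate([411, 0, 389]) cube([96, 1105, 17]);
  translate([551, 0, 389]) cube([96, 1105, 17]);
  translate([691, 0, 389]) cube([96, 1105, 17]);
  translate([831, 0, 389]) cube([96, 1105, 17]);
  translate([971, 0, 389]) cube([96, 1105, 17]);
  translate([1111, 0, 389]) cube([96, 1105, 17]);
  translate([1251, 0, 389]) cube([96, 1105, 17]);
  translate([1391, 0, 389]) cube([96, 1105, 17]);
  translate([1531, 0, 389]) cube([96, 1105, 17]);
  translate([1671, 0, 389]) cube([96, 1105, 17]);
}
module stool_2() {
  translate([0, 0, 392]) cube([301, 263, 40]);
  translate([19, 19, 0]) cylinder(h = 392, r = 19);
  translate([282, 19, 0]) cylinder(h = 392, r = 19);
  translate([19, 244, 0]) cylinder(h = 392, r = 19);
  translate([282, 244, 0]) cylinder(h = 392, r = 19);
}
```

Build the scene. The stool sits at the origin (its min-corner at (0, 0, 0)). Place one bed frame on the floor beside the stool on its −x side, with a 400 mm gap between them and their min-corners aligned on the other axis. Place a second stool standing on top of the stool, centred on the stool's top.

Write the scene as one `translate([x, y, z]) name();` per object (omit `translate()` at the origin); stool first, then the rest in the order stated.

stool();
translate([-2310, 0, 0]) bed_frame();
translate([12, 4, 418]) stool_2();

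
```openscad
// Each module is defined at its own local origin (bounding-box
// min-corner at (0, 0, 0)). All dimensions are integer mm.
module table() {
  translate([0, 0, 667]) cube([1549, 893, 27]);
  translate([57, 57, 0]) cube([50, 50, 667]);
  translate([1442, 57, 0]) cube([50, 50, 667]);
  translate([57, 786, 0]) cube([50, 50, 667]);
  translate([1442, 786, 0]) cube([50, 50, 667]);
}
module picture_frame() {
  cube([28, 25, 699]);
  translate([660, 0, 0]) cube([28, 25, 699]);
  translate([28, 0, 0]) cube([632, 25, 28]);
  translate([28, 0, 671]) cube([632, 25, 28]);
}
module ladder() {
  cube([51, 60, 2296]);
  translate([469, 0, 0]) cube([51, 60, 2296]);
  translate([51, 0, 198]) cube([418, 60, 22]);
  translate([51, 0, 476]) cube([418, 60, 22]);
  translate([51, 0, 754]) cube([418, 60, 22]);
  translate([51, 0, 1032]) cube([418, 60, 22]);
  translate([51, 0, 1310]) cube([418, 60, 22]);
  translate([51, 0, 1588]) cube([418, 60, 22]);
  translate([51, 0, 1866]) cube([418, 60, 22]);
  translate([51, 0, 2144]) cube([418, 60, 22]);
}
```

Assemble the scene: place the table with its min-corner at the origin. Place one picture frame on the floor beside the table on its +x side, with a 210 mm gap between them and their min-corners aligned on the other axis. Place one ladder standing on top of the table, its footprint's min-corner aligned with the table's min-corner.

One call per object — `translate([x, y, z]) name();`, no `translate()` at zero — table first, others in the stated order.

table();
translate([1759, 0, 0]) picture_frame();
translate([0, 0, 694]) ladder();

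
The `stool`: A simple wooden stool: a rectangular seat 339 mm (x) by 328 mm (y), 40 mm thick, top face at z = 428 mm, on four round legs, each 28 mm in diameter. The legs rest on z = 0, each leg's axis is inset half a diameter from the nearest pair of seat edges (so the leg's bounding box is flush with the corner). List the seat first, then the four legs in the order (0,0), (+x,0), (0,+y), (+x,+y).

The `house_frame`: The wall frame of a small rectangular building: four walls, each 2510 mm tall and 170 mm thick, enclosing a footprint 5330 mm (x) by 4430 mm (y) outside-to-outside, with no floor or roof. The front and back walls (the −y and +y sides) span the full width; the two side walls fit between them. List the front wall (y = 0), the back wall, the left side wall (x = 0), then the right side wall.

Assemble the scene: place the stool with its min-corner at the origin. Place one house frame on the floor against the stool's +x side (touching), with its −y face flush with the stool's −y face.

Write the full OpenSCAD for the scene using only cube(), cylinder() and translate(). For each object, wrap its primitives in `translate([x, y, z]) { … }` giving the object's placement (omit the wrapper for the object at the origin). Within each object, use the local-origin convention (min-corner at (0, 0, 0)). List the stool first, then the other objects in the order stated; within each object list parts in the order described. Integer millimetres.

translate([0, 0, 388]) cube([339, 328, 40]);
translate([14, 14, 0]) cylinder(h = 388, r = 14);
translate([325, 14, 0]) cylinder(h = 388, r = 14);
translate([14, 314, 0]) cylinder(h = 388, r = 14);
translate([325, 314, 0]) cylinder(h = 388, r = 14);
translate([339, 0, 0]) {
  cube([5330, 170, 2510]);
  translate([0, 4260, 0]) cube([5330, 170, 2510]);
  translate([0, 170, 0]) cube([170, 4090, 2510]);
  translate([5160, 170, 0]) cube([170, 4090, 2510]);
}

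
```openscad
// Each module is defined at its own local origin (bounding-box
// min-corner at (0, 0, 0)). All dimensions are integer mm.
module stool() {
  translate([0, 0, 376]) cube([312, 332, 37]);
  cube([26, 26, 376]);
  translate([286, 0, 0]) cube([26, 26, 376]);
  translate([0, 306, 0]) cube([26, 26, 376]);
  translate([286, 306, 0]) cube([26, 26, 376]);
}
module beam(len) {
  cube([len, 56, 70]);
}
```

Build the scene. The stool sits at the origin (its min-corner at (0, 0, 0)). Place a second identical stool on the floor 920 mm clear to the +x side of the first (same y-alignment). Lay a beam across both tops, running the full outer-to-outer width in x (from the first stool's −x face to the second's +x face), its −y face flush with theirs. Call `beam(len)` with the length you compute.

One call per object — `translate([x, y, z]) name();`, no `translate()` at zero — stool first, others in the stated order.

stool();
translate([1232, 0, 0]) stool();
translate([0, 0, 413]) beam(1544);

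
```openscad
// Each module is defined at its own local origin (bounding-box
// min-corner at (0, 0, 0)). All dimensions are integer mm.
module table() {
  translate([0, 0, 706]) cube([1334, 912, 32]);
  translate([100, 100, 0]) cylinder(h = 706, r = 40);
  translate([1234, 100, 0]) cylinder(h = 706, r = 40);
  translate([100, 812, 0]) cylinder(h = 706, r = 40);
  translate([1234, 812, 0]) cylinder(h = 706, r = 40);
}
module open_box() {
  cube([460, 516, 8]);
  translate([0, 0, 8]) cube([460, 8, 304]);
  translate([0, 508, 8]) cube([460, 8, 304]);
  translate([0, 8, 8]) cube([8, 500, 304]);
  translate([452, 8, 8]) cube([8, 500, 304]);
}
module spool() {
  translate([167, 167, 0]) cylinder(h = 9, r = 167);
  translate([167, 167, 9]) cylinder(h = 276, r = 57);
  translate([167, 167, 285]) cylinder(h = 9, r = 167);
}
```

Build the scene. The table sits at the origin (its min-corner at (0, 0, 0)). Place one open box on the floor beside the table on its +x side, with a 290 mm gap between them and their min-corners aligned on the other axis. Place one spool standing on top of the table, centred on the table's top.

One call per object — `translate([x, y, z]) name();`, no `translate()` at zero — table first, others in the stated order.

table();
translate([1624, 0, 0]) open_box();
translate([500, 289, 738]) spool();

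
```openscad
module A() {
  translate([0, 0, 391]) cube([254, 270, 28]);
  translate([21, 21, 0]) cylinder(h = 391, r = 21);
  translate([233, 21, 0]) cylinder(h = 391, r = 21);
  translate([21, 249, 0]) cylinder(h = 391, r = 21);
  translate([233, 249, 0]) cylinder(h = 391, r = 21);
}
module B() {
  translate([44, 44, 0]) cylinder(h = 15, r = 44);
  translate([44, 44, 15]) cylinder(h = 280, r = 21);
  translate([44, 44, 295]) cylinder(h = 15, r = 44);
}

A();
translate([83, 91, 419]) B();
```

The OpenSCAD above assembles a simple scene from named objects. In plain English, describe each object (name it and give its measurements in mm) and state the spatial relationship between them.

A is a four-legged stool. The seat is 254×270 mm, 28 mm thick, top at z = 419 mm. It stands on four round legs, each 42 mm in diameter, from z = 0 to the seat underside, each leg's axis is inset half a diameter from the nearest pair of seat edges (so the leg's bounding box is flush with the corner).

B is a spool: two coaxial disc flanges of radius 44 mm and thickness 15 mm, joined by a core cylinder of radius 21 mm and height 280 mm. The lower flange rests on z = 0 and the three cylinders share a vertical axis.

The spool is on top of the stool, centred.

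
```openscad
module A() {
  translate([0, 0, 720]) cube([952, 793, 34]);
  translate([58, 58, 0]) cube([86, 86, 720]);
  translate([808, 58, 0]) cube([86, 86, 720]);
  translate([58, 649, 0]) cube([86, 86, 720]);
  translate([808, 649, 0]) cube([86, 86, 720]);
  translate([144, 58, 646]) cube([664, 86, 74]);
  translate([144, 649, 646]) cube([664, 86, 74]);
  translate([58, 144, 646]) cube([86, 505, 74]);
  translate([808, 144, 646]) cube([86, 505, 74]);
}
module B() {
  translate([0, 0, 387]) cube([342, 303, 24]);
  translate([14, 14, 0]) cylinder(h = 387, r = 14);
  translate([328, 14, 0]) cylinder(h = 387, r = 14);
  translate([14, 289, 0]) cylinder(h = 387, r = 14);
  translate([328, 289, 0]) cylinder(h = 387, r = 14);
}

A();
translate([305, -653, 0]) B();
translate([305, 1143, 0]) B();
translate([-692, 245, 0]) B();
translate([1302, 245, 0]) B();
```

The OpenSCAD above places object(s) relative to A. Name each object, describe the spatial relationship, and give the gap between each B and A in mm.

Each stool's nearest face is 350 mm from the table's bounding box.

A is a table. B is a stool. Four stools sit around the table at the −y, +y, −x, +x sides. The gap between each stool and the table is 350 mm.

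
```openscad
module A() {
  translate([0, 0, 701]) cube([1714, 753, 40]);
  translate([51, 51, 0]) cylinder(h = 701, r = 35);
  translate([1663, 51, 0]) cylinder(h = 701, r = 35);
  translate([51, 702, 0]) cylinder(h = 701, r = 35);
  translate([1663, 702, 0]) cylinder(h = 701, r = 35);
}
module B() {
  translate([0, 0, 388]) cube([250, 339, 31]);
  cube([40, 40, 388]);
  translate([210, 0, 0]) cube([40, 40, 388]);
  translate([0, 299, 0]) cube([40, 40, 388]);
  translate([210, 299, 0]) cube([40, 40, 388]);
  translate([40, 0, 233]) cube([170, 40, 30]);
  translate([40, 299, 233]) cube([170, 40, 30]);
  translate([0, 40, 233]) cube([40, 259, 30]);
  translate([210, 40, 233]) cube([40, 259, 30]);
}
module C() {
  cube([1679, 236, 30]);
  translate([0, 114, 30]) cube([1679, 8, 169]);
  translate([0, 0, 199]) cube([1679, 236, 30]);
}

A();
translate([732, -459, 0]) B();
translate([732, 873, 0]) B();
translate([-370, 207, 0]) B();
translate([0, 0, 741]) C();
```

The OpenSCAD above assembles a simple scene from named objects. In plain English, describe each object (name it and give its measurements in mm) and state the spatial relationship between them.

A is a table: top 1714 mm (x) × 753 mm (y), 40 mm thick, upper face at z = 741 mm, on four round legs of 70 mm diameter, each leg's bounding box inset 16 mm from the nearest pair of top edges, running from z = 0 to the bottom of the top.

B is a simple wooden stool: a rectangular seat 250 mm (x) by 339 mm (y), 31 mm thick, top face at z = 419 mm, on four square legs, each 40×40 mm in cross-section. The legs rest on z = 0, each flush with a corner of the seat. Four stretchers, 40 mm wide and 30 mm tall, connect adjacent legs with their undersides at z = 233 mm, each running between the inner faces of the legs it joins and aligned with the legs' outer faces on the other axis.

C is an I-beam lying along x, 1679 mm long. Overall section height 229 mm. Two flanges 236 mm wide (y) and 30 mm thick, one on the floor and one at the top; a web 8 mm thick runs between them, centred on the flange width.

Three stools sit around the table at the −y, +y, −x sides. The I-beam is on top of the table.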